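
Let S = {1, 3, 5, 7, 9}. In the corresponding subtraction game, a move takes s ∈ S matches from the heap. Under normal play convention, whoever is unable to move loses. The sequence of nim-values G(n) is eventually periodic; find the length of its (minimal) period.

2

n :  0  1  2  3  4  5  6  7  8  9 10 11 12 13 14
G :  0  1  0  1  0  1  0  1  0  1  0  1  0  1  0
G(n+2) = G(n) holds for n = 0,…,8 (a full window of length max(S) = 9), so the sequence is purely periodic with period 2.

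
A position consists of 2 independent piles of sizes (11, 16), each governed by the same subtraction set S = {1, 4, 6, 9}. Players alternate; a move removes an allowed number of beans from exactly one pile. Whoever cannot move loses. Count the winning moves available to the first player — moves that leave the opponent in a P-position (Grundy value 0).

All piles use S = {1, 4, 6, 9}:
n :  0  1  2  3  4  5  6  7  8  9 10 11 12 13 14 15 16
G :  0  1  0  1  2  0  1  0  1  2  0  1  0  1  2  0  1
Pile A: G(11) = 1.
Pile B: G(16) = 1.
Combined Grundy value = 1 ⊕ 1 = 0.
A winning move leaves total XOR = 0, i.e. changes one component's Grundy value g to g ⊕ X where X is the current total.
Pile A: target g' = 1⊕0 = 1, but every legal move changes the Grundy value (mex property), so 0 moves.
Pile B: target g' = 1⊕0 = 1, but every legal move changes the Grundy value (mex property), so 0 moves.

0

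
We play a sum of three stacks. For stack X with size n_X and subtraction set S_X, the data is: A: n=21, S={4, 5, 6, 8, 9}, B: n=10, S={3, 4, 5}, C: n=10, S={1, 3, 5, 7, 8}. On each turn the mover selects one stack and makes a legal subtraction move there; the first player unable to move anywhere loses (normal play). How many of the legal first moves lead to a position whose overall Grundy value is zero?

Stack A, S = {4, 5, 6, 8, 9}:
G(0) = 0
G(1) = mex{} = 0
G(2) = mex{} = 0
G(3) = mex{} = 0
G(4) = mex{0} = 1
G(5) = mex{0,0} = 1
G(6) = mex{0,0,0} = 1
G(7) = mex{0,0,0} = 1
G(8) = mex{1,0,0,0} = 2
G(9) = mex{1,1,0,0,0} = 2
G(10) = mex{1,1,1,0,0} = 2
G(11) = mex{1,1,1,0,0} = 2
G(12) = mex{2,1,1,1,0} = 3
G(13) = mex{2,2,1,1,1} = 0
G(14) = mex{2,2,2,1,1} = 0
G(15) = mex{2,2,2,1,1} = 0
G(16) = mex{3,2,2,2,1} = 0
G(17) = mex{0,3,2,2,2} = 1
G(18) = mex{0,0,3,2,2} = 1
G(19) = mex{0,0,0,2,2} = 1
G(20) = mex{0,0,0,3,2} = 1
G(21) = mex{1,0,0,0,3} = 2
G_A(21) = 2.
Stack B, S = {3, 4, 5}:
G(0) = 0
G(1) = mex{} = 0
G(2) = mex{} = 0
G(3) = mex{0} = 1
G(4) = mex{0,0} = 1
G(5) = mex{0,0,0} = 1
G(6) = mex{1,0,0} = 2
G(7) = mex{1,1,0} = 2
G(8) = mex{1,1,1} = 0
G(9) = mex{2,1,1} = 0
G(10) = mex{2,2,1} = 0
G_B(10) = 0.
Stack C, S = {1, 3, 5, 7, 8}:
n :  0  1  2  3  4  5  6  7  8  9 10
G :  0  1  0  1  0  1  0  1  2  3  2
G_C(10) = 2.
Combined Grundy value = 2 ⊕ 0 ⊕ 2 = 0.
A winning move leaves total XOR = 0, i.e. changes one component's Grundy value g to g ⊕ X where X is the current total.
Stack A: target g' = 2⊕0 = 2, but every legal move changes the Grundy value (mex property), so 0 moves.
Stack B: target g' = 0⊕0 = 0, but every legal move changes the Grundy value (mex property), so 0 moves.
Stack C: target g' = 2⊕0 = 2, but every legal move changes the Grundy value (mex property), so 0 moves.

0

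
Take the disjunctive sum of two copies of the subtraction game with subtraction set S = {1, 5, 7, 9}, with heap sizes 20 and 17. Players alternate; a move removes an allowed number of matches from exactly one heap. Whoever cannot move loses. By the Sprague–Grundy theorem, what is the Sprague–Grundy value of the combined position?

1

All heaps use S = {1, 5, 7, 9}:
G(0) = 0
G(1) = mex{0} = 1
G(2) = mex{1} = 0
G(3) = mex{0} = 1
G(4) = mex{1} = 0
G(5) = mex{0,0} = 1
G(6) = mex{1,1} = 0
G(7) = mex{0,0,0} = 1
G(8) = mex{1,1,1} = 0
G(9) = mex{0,0,0,0} = 1
G(10) = mex{1,1,1,1} = 0
G(11) = mex{0,0,0,0} = 1
G(12) = mex{1,1,1,1} = 0
G(13) = mex{0,0,0,0} = 1
G(14) = mex{1,1,1,1} = 0
G(15) = mex{0,0,0,0} = 1
G(16) = mex{1,1,1,1} = 0
G(17) = mex{0,0,0,0} = 1
G(18) = mex{1,1,1,1} = 0
G(19) = mex{0,0,0,0} = 1
G(20) = mex{1,1,1,1} = 0
Heap A: G(20) = 0.
Heap B: G(17) = 1.
Combined Grundy value = 0 ⊕ 1 = 1.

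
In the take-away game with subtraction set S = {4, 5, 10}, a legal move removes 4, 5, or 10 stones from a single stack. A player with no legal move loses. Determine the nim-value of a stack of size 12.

3

G(0) = 0
G(1) = mex{} = 0
G(2) = mex{} = 0
G(3) = mex{} = 0
G(4) = mex{0} = 1
G(5) = mex{0,0} = 1
G(6) = mex{0,0} = 1
G(7) = mex{0,0} = 1
G(8) = mex{1,0} = 2
G(9) = mex{1,1} = 0
G(10) = mex{1,1,0} = 2
G(11) = mex{1,1,0} = 2
G(12) = mex{2,1,0} = 3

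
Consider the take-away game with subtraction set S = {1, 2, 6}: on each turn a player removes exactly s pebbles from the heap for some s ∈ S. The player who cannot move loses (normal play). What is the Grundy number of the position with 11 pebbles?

n :  0  1  2  3  4  5  6  7  8  9 10 11
G :  0  1  2  0  1  2  3  0  1  2  0  1

1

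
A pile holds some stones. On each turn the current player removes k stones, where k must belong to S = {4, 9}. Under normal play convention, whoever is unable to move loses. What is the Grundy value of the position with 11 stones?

G(0) = 0
G(1) = mex{} = 0
G(2) = mex{} = 0
G(3) = mex{} = 0
G(4) = mex{0} = 1
G(5) = mex{0} = 1
G(6) = mex{0} = 1
G(7) = mex{0} = 1
G(8) = mex{1} = 0
G(9) = mex{1,0} = 2
G(10) = mex{1,0} = 2
G(11) = mex{1,0} = 2

2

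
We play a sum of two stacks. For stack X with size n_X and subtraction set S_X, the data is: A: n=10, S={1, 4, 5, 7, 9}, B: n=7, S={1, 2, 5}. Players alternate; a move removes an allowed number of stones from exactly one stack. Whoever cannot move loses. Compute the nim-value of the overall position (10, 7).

1

Stack A, S = {1, 4, 5, 7, 9}:
G(0) = 0
G(1) = mex{0} = 1
G(2) = mex{1} = 0
G(3) = mex{0} = 1
G(4) = mex{1,0} = 2
G(5) = mex{2,1,0} = 3
G(6) = mex{3,0,1} = 2
G(7) = mex{2,1,0,0} = 3
G(8) = mex{3,2,1,1} = 0
G(9) = mex{0,3,2,0,0} = 1
G(10) = mex{1,2,3,1,1} = 0
G_A(10) = 0.
Stack B, S = {1, 2, 5}:
n : 0 1 2 3 4 5 6 7
G : 0 1 2 0 1 2 0 1
G_B(7) = 1.
Combined Grundy value = 0 ⊕ 1 = 1.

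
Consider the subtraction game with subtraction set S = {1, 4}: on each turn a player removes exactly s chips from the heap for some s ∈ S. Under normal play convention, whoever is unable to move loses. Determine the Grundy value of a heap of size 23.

G(0) = 0
G(1) = mex{0} = 1
G(2) = mex{1} = 0
G(3) = mex{0} = 1
G(4) = mex{1,0} = 2
G(5) = mex{2,1} = 0
G(6) = mex{0,0} = 1
G(7) = mex{1,1} = 0
G(8) = mex{0,2} = 1
G(9) = mex{1,0} = 2
G(10) = mex{2,1} = 0
G(11) = mex{0,0} = 1
G(12) = mex{1,1} = 0
G(13) = mex{0,2} = 1
G(14) = mex{1,0} = 2
G(15) = mex{2,1} = 0
G(16) = mex{0,0} = 1
G(17) = mex{1,1} = 0
G(18) = mex{0,2} = 1
G(19) = mex{1,0} = 2
G(20) = mex{2,1} = 0
G(21) = mex{0,0} = 1
G(22) = mex{1,1} = 0
G(23) = mex{0,2} = 1

1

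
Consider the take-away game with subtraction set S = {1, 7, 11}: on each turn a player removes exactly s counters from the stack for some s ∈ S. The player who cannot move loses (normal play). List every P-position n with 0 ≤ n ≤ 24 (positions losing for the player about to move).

G(0) = 0
G(1) = mex{0} = 1
G(2) = mex{1} = 0
G(3) = mex{0} = 1
G(4) = mex{1} = 0
G(5) = mex{0} = 1
G(6) = mex{1} = 0
G(7) = mex{0,0} = 1
G(8) = mex{1,1} = 0
G(9) = mex{0,0} = 1
G(10) = mex{1,1} = 0
G(11) = mex{0,0,0} = 1
G(12) = mex{1,1,1} = 0
G(13) = mex{0,0,0} = 1
G(14) = mex{1,1,1} = 0
G(15) = mex{0,0,0} = 1
G(16) = mex{1,1,1} = 0
G(17) = mex{0,0,0} = 1
G(18) = mex{1,1,1} = 0
G(19) = mex{0,0,0} = 1
G(20) = mex{1,1,1} = 0
G(21) = mex{0,0,0} = 1
G(22) = mex{1,1,1} = 0
G(23) = mex{0,0,0} = 1
G(24) = mex{1,1,1} = 0
P-positions are exactly the n with G(n) = 0.

0, 2, 4, 6, 8, 10, 12, 14, 16, 18, 20, 22, 24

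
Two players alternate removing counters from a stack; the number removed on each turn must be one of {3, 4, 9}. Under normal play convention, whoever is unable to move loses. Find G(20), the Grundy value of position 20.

G(0) = 0
G(1) = mex{} = 0
G(2) = mex{} = 0
G(3) = mex{0} = 1
G(4) = mex{0,0} = 1
G(5) = mex{0,0} = 1
G(6) = mex{1,0} = 2
G(7) = mex{1,1} = 0
G(8) = mex{1,1} = 0
G(9) = mex{2,1,0} = 3
G(10) = mex{0,2,0} = 1
G(11) = mex{0,0,0} = 1
G(12) = mex{3,0,1} = 2
G(13) = mex{1,3,1} = 0
G(14) = mex{1,1,1} = 0
G(15) = mex{2,1,2} = 0
G(16) = mex{0,2,0} = 1
G(17) = mex{0,0,0} = 1
G(18) = mex{0,0,3} = 1
G(19) = mex{1,0,1} = 2
G(20) = mex{1,1,1} = 0

0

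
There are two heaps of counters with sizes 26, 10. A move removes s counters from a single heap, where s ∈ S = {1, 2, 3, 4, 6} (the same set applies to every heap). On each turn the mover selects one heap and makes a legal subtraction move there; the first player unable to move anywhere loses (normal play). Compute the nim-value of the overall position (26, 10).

All heaps use S = {1, 2, 3, 4, 6}:
n :  0  1  2  3  4  5  6  7  8  9 10 11 12 13 14 15 16 17 18 19 20 21 22 23 24 25 26
G :  0  1  2  3  4  0  1  2  3  4  0  1  2  3  4  0  1  2  3  4  0  1  2  3  4  0  1
Heap A: G(26) = 1.
Heap B: G(10) = 0.
Combined Grundy value = 1 ⊕ 0 = 1.

1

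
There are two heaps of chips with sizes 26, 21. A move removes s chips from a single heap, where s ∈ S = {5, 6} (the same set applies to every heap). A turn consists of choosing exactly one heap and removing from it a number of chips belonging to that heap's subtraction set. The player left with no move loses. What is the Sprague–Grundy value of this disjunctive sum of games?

All heaps use S = {5, 6}:
n :  0  1  2  3  4  5  6  7  8  9 10 11 12 13 14 15 16 17 18 19 20 21 22 23 24 25 26
G :  0  0  0  0  0  1  1  1  1  1  2  0  0  0  0  0  1  1  1  1  1  2  0  0  0  0  0
Heap A: G(26) = 0.
Heap B: G(21) = 2.
Combined Grundy value = 0 ⊕ 2 = 2.

2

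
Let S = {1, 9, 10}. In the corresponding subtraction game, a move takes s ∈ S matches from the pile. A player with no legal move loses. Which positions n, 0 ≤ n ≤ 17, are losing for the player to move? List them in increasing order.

G(0) = 0
G(1) = mex{0} = 1
G(2) = mex{1} = 0
G(3) = mex{0} = 1
G(4) = mex{1} = 0
G(5) = mex{0} = 1
G(6) = mex{1} = 0
G(7) = mex{0} = 1
G(8) = mex{1} = 0
G(9) = mex{0,0} = 1
G(10) = mex{1,1,0} = 2
G(11) = mex{2,0,1} = 3
G(12) = mex{3,1,0} = 2
G(13) = mex{2,0,1} = 3
G(14) = mex{3,1,0} = 2
G(15) = mex{2,0,1} = 3
G(16) = mex{3,1,0} = 2
G(17) = mex{2,0,1} = 3
P-positions are exactly the n with G(n) = 0.

0, 2, 4, 6, 8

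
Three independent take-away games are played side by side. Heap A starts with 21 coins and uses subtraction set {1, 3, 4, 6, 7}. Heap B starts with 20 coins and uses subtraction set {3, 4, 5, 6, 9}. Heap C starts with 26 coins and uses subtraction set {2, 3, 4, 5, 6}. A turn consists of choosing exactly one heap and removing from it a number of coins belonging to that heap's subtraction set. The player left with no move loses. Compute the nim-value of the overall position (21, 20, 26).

Heap A, S = {1, 3, 4, 6, 7}:
G(0) = 0
G(1) = mex{0} = 1
G(2) = mex{1} = 0
G(3) = mex{0,0} = 1
G(4) = mex{1,1,0} = 2
G(5) = mex{2,0,1} = 3
G(6) = mex{3,1,0,0} = 2
G(7) = mex{2,2,1,1,0} = 3
G(8) = mex{3,3,2,0,1} = 4
G(9) = mex{4,2,3,1,0} = 5
G(10) = mex{5,3,2,2,1} = 0
G(11) = mex{0,4,3,3,2} = 1
G(12) = mex{1,5,4,2,3} = 0
G(13) = mex{0,0,5,3,2} = 1
G(14) = mex{1,1,0,4,3} = 2
G(15) = mex{2,0,1,5,4} = 3
G(16) = mex{3,1,0,0,5} = 2
G(17) = mex{2,2,1,1,0} = 3
G(18) = mex{3,3,2,0,1} = 4
G(19) = mex{4,2,3,1,0} = 5
G(20) = mex{5,3,2,2,1} = 0
G(21) = mex{0,4,3,3,2} = 1
G_A(21) = 1.
Heap B, S = {3, 4, 5, 6, 9}:
G(0) = 0
G(1) = mex{} = 0
G(2) = mex{} = 0
G(3) = mex{0} = 1
G(4) = mex{0,0} = 1
G(5) = mex{0,0,0} = 1
G(6) = mex{1,0,0,0} = 2
G(7) = mex{1,1,0,0} = 2
G(8) = mex{1,1,1,0} = 2
G(9) = mex{2,1,1,1,0} = 3
G(10) = mex{2,2,1,1,0} = 3
G(11) = mex{2,2,2,1,0} = 3
G(12) = mex{3,2,2,2,1} = 0
G(13) = mex{3,3,2,2,1} = 0
G(14) = mex{3,3,3,2,1} = 0
G(15) = mex{0,3,3,3,2} = 1
G(16) = mex{0,0,3,3,2} = 1
G(17) = mex{0,0,0,3,2} = 1
G(18) = mex{1,0,0,0,3} = 2
G(19) = mex{1,1,0,0,3} = 2
G(20) = mex{1,1,1,0,3} = 2
G_B(20) = 2.
Heap C, S = {2, 3, 4, 5, 6}:
n :  0  1  2  3  4  5  6  7  8  9 10 11 12 13 14 15 16 17 18 19 20 21 22 23 24 25 26
G :  0  0  1  1  2  2  3  3  0  0  1  1  2  2  3  3  0  0  1  1  2  2  3  3  0  0  1
G_C(26) = 1.
Combined Grundy value = 1 ⊕ 2 ⊕ 1 = 2.

2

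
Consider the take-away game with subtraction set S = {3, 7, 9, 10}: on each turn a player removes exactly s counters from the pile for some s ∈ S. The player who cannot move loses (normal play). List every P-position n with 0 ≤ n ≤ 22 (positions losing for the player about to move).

n :  0  1  2  3  4  5  6  7  8  9 10 11 12 13 14 15 16 17 18 19 20 21 22
G :  0  0  0  1  1  1  0  2  2  1  3  3  2  2  0  3  3  1  0  0  0  1  1
P-positions are exactly the n with G(n) = 0.

0, 1, 2, 6, 14, 18, 19, 20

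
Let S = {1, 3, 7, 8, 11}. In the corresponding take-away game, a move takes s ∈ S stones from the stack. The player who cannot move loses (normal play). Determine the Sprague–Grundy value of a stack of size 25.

G(0) = 0
G(1) = mex{0} = 1
G(2) = mex{1} = 0
G(3) = mex{0,0} = 1
G(4) = mex{1,1} = 0
G(5) = mex{0,0} = 1
G(6) = mex{1,1} = 0
G(7) = mex{0,0,0} = 1
G(8) = mex{1,1,1,0} = 2
G(9) = mex{2,0,0,1} = 3
G(10) = mex{3,1,1,0} = 2
G(11) = mex{2,2,0,1,0} = 3
G(12) = mex{3,3,1,0,1} = 2
G(13) = mex{2,2,0,1,0} = 3
G(14) = mex{3,3,1,0,1} = 2
G(15) = mex{2,2,2,1,0} = 3
G(16) = mex{3,3,3,2,1} = 0
G(17) = mex{0,2,2,3,0} = 1
G(18) = mex{1,3,3,2,1} = 0
G(19) = mex{0,0,2,3,2} = 1
G(20) = mex{1,1,3,2,3} = 0
G(21) = mex{0,0,2,3,2} = 1
G(22) = mex{1,1,3,2,3} = 0
G(23) = mex{0,0,0,3,2} = 1
G(24) = mex{1,1,1,0,3} = 2
G(25) = mex{2,0,0,1,2} = 3

3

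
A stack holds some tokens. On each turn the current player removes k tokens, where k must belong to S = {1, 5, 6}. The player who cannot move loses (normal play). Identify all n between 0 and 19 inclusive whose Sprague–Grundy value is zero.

0, 2, 4, 11, 13, 15

n :  0  1  2  3  4  5  6  7  8  9 10 11 12 13 14 15 16 17 18 19
G :  0  1  0  1  0  1  2  3  2  3  2  0  1  0  1  0  1  2  3  2
P-positions are exactly the n with G(n) = 0.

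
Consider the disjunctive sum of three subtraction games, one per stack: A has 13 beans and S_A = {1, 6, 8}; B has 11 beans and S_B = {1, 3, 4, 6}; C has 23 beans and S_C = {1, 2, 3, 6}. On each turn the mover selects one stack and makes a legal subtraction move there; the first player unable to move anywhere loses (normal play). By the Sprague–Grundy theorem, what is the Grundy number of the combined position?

3

Stack A, S = {1, 6, 8}:
n :  0  1  2  3  4  5  6  7  8  9 10 11 12 13
G :  0  1  0  1  0  1  2  0  1  0  1  0  1  2
G_A(13) = 2.
Stack B, S = {1, 3, 4, 6}:
n :  0  1  2  3  4  5  6  7  8  9 10 11
G :  0  1  0  1  2  3  2  0  1  0  1  2
G_B(11) = 2.
Stack C, S = {1, 2, 3, 6}:
G(0) = 0
G(1) = mex{0} = 1
G(2) = mex{1,0} = 2
G(3) = mex{2,1,0} = 3
G(4) = mex{3,2,1} = 0
G(5) = mex{0,3,2} = 1
G(6) = mex{1,0,3,0} = 2
G(7) = mex{2,1,0,1} = 3
G(8) = mex{3,2,1,2} = 0
G(9) = mex{0,3,2,3} = 1
G(10) = mex{1,0,3,0} = 2
G(11) = mex{2,1,0,1} = 3
G(12) = mex{3,2,1,2} = 0
G(13) = mex{0,3,2,3} = 1
G(14) = mex{1,0,3,0} = 2
G(15) = mex{2,1,0,1} = 3
G(16) = mex{3,2,1,2} = 0
G(17) = mex{0,3,2,3} = 1
G(18) = mex{1,0,3,0} = 2
G(19) = mex{2,1,0,1} = 3
G(20) = mex{3,2,1,2} = 0
G(21) = mex{0,3,2,3} = 1
G(22) = mex{1,0,3,0} = 2
G(23) = mex{2,1,0,1} = 3
G_C(23) = 3.
Combined Grundy value = 2 ⊕ 2 ⊕ 3 = 3.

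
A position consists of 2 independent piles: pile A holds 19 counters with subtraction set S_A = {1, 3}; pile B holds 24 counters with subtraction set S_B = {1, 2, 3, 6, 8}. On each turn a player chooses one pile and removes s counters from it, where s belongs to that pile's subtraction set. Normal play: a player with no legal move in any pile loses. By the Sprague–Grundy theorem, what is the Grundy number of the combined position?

Pile A, S = {1, 3}:
n :  0  1  2  3  4  5  6  7  8  9 10 11 12 13 14 15 16 17 18 19
G :  0  1  0  1  0  1  0  1  0  1  0  1  0  1  0  1  0  1  0  1
G_A(19) = 1.
Pile B, S = {1, 2, 3, 6, 8}:
n :  0  1  2  3  4  5  6  7  8  9 10 11 12 13 14 15 16 17 18 19 20 21 22 23 24
G :  0  1  2  3  0  1  2  3  4  0  1  2  3  0  1  2  3  4  0  1  2  3  0  1  2
G_B(24) = 2.
Combined Grundy value = 1 ⊕ 2 = 3.

3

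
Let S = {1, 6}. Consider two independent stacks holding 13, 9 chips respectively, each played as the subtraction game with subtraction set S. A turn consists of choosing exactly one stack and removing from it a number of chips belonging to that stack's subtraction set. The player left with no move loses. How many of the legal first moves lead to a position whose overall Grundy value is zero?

1

All stacks use S = {1, 6}:
n :  0  1  2  3  4  5  6  7  8  9 10 11 12 13
G :  0  1  0  1  0  1  2  0  1  0  1  0  1  2
Stack A: G(13) = 2.
Stack B: G(9) = 0.
Combined Grundy value = 2 ⊕ 0 = 2.
A winning move leaves total XOR = 0, i.e. changes one component's Grundy value g to g ⊕ X where X is the current total.
Stack A: need g' = 2⊕2 = 0. Options: 13−1→G=1, 13−6→G=0. Hits: 1.
Stack B: need g' = 0⊕2 = 2. Options: 9−1→G=1, 9−6→G=1. Hits: 0.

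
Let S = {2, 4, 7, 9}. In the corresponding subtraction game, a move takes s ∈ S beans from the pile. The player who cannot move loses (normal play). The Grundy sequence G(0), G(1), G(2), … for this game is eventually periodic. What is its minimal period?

n :  0  1  2  3  4  5  6  7  8  9 10 11 12 13 14 15 16 17 18 19 20 21 22 23
G :  0  0  1  1  2  2  0  3  1  4  2  0  0  1  1  2  2  0  3  1  4  2  0  0
G(n+11) = G(n) holds for n = 0,…,8 (a full window of length max(S) = 9), so the sequence is purely periodic with period 11.

11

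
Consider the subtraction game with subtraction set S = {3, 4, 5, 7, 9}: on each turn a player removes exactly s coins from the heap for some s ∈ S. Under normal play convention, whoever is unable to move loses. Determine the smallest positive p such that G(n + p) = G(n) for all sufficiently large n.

G(0) = 0
G(1) = mex{} = 0
G(2) = mex{} = 0
G(3) = mex{0} = 1
G(4) = mex{0,0} = 1
G(5) = mex{0,0,0} = 1
G(6) = mex{1,0,0} = 2
G(7) = mex{1,1,0,0} = 2
G(8) = mex{1,1,1,0} = 2
G(9) = mex{2,1,1,0,0} = 3
G(10) = mex{2,2,1,1,0} = 3
G(11) = mex{2,2,2,1,0} = 3
G(12) = mex{3,2,2,1,1} = 0
G(13) = mex{3,3,2,2,1} = 0
G(14) = mex{3,3,3,2,1} = 0
G(15) = mex{0,3,3,2,2} = 1
G(16) = mex{0,0,3,3,2} = 1
G(17) = mex{0,0,0,3,2} = 1
G(18) = mex{1,0,0,3,3} = 2
G(19) = mex{1,1,0,0,3} = 2
G(20) = mex{1,1,1,0,3} = 2
G(21) = mex{2,1,1,0,0} = 3
G(22) = mex{2,2,1,1,0} = 3
G(23) = mex{2,2,2,1,0} = 3
G(24) = mex{3,2,2,1,1} = 0
G(25) = mex{3,3,2,2,1} = 0
G(n+12) = G(n) holds for n = 0,…,8 (a full window of length max(S) = 9), so the sequence is purely periodic with period 12.

12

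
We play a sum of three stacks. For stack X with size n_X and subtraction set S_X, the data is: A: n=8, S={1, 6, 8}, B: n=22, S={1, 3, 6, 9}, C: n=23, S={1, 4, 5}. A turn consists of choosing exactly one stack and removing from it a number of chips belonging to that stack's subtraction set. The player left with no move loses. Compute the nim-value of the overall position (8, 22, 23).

0

Stack A, S = {1, 6, 8}:
G(0) = 0
G(1) = mex{0} = 1
G(2) = mex{1} = 0
G(3) = mex{0} = 1
G(4) = mex{1} = 0
G(5) = mex{0} = 1
G(6) = mex{1,0} = 2
G(7) = mex{2,1} = 0
G(8) = mex{0,0,0} = 1
G_A(8) = 1.
Stack B, S = {1, 3, 6, 9}:
n :  0  1  2  3  4  5  6  7  8  9 10 11 12 13 14 15 16 17 18 19 20 21 22
G :  0  1  0  1  0  1  2  3  2  3  2  3  0  1  0  1  0  1  2  3  2  3  2
G_B(22) = 2.
Stack C, S = {1, 4, 5}:
G(0) = 0
G(1) = mex{0} = 1
G(2) = mex{1} = 0
G(3) = mex{0} = 1
G(4) = mex{1,0} = 2
G(5) = mex{2,1,0} = 3
G(6) = mex{3,0,1} = 2
G(7) = mex{2,1,0} = 3
G(8) = mex{3,2,1} = 0
G(9) = mex{0,3,2} = 1
G(10) = mex{1,2,3} = 0
G(11) = mex{0,3,2} = 1
G(12) = mex{1,0,3} = 2
G(13) = mex{2,1,0} = 3
G(14) = mex{3,0,1} = 2
G(15) = mex{2,1,0} = 3
G(16) = mex{3,2,1} = 0
G(17) = mex{0,3,2} = 1
G(18) = mex{1,2,3} = 0
G(19) = mex{0,3,2} = 1
G(20) = mex{1,0,3} = 2
G(21) = mex{2,1,0} = 3
G(22) = mex{3,0,1} = 2
G(23) = mex{2,1,0} = 3
G_C(23) = 3.
Combined Grundy value = 1 ⊕ 2 ⊕ 3 = 0.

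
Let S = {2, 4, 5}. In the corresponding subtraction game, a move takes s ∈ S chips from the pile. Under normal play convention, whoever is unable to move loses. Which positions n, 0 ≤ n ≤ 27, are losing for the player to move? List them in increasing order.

0, 1, 7, 8, 14, 15, 21, 22

n :  0  1  2  3  4  5  6  7  8  9 10 11 12 13 14 15 16 17 18 19 20 21 22 23 24 25 26 27
G :  0  0  1  1  2  2  3  0  0  1  1  2  2  3  0  0  1  1  2  2  3  0  0  1  1  2  2  3
P-positions are exactly the n with G(n) = 0.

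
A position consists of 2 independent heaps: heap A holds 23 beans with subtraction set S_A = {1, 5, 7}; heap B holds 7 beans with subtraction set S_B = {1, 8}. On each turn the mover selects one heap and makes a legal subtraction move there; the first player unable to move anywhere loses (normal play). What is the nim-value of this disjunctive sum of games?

Heap A, S = {1, 5, 7}:
n :  0  1  2  3  4  5  6  7  8  9 10 11 12 13 14 15 16 17 18 19 20 21 22 23
G :  0  1  0  1  0  1  0  1  0  1  0  1  0  1  0  1  0  1  0  1  0  1  0  1
G_A(23) = 1.
Heap B, S = {1, 8}:
G(0) = 0
G(1) = mex{0} = 1
G(2) = mex{1} = 0
G(3) = mex{0} = 1
G(4) = mex{1} = 0
G(5) = mex{0} = 1
G(6) = mex{1} = 0
G(7) = mex{0} = 1
G_B(7) = 1.
Combined Grundy value = 1 ⊕ 1 = 0.

0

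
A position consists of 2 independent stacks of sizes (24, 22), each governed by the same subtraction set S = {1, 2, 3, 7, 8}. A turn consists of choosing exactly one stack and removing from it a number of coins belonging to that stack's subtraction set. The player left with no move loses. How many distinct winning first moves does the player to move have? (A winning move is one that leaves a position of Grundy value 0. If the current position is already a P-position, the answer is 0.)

All stacks use S = {1, 2, 3, 7, 8}:
G(0) = 0
G(1) = mex{0} = 1
G(2) = mex{1,0} = 2
G(3) = mex{2,1,0} = 3
G(4) = mex{3,2,1} = 0
G(5) = mex{0,3,2} = 1
G(6) = mex{1,0,3} = 2
G(7) = mex{2,1,0,0} = 3
G(8) = mex{3,2,1,1,0} = 4
G(9) = mex{4,3,2,2,1} = 0
G(10) = mex{0,4,3,3,2} = 1
G(11) = mex{1,0,4,0,3} = 2
G(12) = mex{2,1,0,1,0} = 3
G(13) = mex{3,2,1,2,1} = 0
G(14) = mex{0,3,2,3,2} = 1
G(15) = mex{1,0,3,4,3} = 2
G(16) = mex{2,1,0,0,4} = 3
G(17) = mex{3,2,1,1,0} = 4
G(18) = mex{4,3,2,2,1} = 0
G(19) = mex{0,4,3,3,2} = 1
G(20) = mex{1,0,4,0,3} = 2
G(21) = mex{2,1,0,1,0} = 3
G(22) = mex{3,2,1,2,1} = 0
G(23) = mex{0,3,2,3,2} = 1
G(24) = mex{1,0,3,4,3} = 2
Stack A: G(24) = 2.
Stack B: G(22) = 0.
Combined Grundy value = 2 ⊕ 0 = 2.
A winning move leaves total XOR = 0, i.e. changes one component's Grundy value g to g ⊕ X where X is the current total.
Stack A: need g' = 2⊕2 = 0. Options: 24−1→G=1, 24−2→G=0, 24−3→G=3, 24−7→G=4, 24−8→G=3. Hits: 1.
Stack B: need g' = 0⊕2 = 2. Options: 22−1→G=3, 22−2→G=2, 22−3→G=1, 22−7→G=2, 22−8→G=1. Hits: 2.

3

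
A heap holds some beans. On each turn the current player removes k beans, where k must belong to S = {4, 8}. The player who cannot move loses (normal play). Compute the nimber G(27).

0

G(0) = 0
G(1) = mex{} = 0
G(2) = mex{} = 0
G(3) = mex{} = 0
G(4) = mex{0} = 1
G(5) = mex{0} = 1
G(6) = mex{0} = 1
G(7) = mex{0} = 1
G(8) = mex{1,0} = 2
G(9) = mex{1,0} = 2
G(10) = mex{1,0} = 2
G(11) = mex{1,0} = 2
G(12) = mex{2,1} = 0
G(13) = mex{2,1} = 0
G(14) = mex{2,1} = 0
G(15) = mex{2,1} = 0
G(16) = mex{0,2} = 1
G(17) = mex{0,2} = 1
G(18) = mex{0,2} = 1
G(19) = mex{0,2} = 1
G(20) = mex{1,0} = 2
G(21) = mex{1,0} = 2
G(22) = mex{1,0} = 2
G(23) = mex{1,0} = 2
G(24) = mex{2,1} = 0
G(25) = mex{2,1} = 0
G(26) = mex{2,1} = 0
G(27) = mex{2,1} = 0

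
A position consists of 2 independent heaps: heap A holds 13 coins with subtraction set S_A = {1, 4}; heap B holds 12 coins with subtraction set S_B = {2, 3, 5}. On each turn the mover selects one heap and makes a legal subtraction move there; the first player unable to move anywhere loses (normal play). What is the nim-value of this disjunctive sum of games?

3

Heap A, S = {1, 4}:
n :  0  1  2  3  4  5  6  7  8  9 10 11 12 13
G :  0  1  0  1  2  0  1  0  1  2  0  1  0  1
G_A(13) = 1.
Heap B, S = {2, 3, 5}:
G(0) = 0
G(1) = mex{} = 0
G(2) = mex{0} = 1
G(3) = mex{0,0} = 1
G(4) = mex{1,0} = 2
G(5) = mex{1,1,0} = 2
G(6) = mex{2,1,0} = 3
G(7) = mex{2,2,1} = 0
G(8) = mex{3,2,1} = 0
G(9) = mex{0,3,2} = 1
G(10) = mex{0,0,2} = 1
G(11) = mex{1,0,3} = 2
G(12) = mex{1,1,0} = 2
G_B(12) = 2.
Combined Grundy value = 1 ⊕ 2 = 3.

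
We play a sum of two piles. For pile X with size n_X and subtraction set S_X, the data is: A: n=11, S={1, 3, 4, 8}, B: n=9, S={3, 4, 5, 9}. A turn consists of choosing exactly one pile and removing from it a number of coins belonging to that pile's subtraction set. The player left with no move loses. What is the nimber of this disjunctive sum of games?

Pile A, S = {1, 3, 4, 8}:
G(0) = 0
G(1) = mex{0} = 1
G(2) = mex{1} = 0
G(3) = mex{0,0} = 1
G(4) = mex{1,1,0} = 2
G(5) = mex{2,0,1} = 3
G(6) = mex{3,1,0} = 2
G(7) = mex{2,2,1} = 0
G(8) = mex{0,3,2,0} = 1
G(9) = mex{1,2,3,1} = 0
G(10) = mex{0,0,2,0} = 1
G(11) = mex{1,1,0,1} = 2
G_A(11) = 2.
Pile B, S = {3, 4, 5, 9}:
G(0) = 0
G(1) = mex{} = 0
G(2) = mex{} = 0
G(3) = mex{0} = 1
G(4) = mex{0,0} = 1
G(5) = mex{0,0,0} = 1
G(6) = mex{1,0,0} = 2
G(7) = mex{1,1,0} = 2
G(8) = mex{1,1,1} = 0
G(9) = mex{2,1,1,0} = 3
G_B(9) = 3.
Combined Grundy value = 2 ⊕ 3 = 1.

1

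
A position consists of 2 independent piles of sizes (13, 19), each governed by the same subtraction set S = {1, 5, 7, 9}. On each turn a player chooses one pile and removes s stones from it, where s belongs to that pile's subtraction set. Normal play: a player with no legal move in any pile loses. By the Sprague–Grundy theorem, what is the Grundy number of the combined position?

All piles use S = {1, 5, 7, 9}:
n :  0  1  2  3  4  5  6  7  8  9 10 11 12 13 14 15 16 17 18 19
G :  0  1  0  1  0  1  0  1  0  1  0  1  0  1  0  1  0  1  0  1
Pile A: G(13) = 1.
Pile B: G(19) = 1.
Combined Grundy value = 1 ⊕ 1 = 0.

0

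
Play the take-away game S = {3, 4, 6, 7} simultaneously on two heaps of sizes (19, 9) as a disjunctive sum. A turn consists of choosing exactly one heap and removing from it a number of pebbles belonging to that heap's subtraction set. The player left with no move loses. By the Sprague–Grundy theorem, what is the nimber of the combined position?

All heaps use S = {3, 4, 6, 7}:
n :  0  1  2  3  4  5  6  7  8  9 10 11 12 13 14 15 16 17 18 19
G :  0  0  0  1  1  1  2  2  2  3  0  0  0  1  1  1  2  2  2  3
Heap A: G(19) = 3.
Heap B: G(9) = 3.
Combined Grundy value = 3 ⊕ 3 = 0.

0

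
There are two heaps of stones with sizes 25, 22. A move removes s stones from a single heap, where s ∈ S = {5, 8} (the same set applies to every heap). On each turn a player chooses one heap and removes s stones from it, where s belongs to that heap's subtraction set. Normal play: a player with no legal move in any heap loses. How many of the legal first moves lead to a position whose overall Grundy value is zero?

All heaps use S = {5, 8}:
G(0) = 0
G(1) = mex{} = 0
G(2) = mex{} = 0
G(3) = mex{} = 0
G(4) = mex{} = 0
G(5) = mex{0} = 1
G(6) = mex{0} = 1
G(7) = mex{0} = 1
G(8) = mex{0,0} = 1
G(9) = mex{0,0} = 1
G(10) = mex{1,0} = 2
G(11) = mex{1,0} = 2
G(12) = mex{1,0} = 2
G(13) = mex{1,1} = 0
G(14) = mex{1,1} = 0
G(15) = mex{2,1} = 0
G(16) = mex{2,1} = 0
G(17) = mex{2,1} = 0
G(18) = mex{0,2} = 1
G(19) = mex{0,2} = 1
G(20) = mex{0,2} = 1
G(21) = mex{0,0} = 1
G(22) = mex{0,0} = 1
G(23) = mex{1,0} = 2
G(24) = mex{1,0} = 2
G(25) = mex{1,0} = 2
Heap A: G(25) = 2.
Heap B: G(22) = 1.
Combined Grundy value = 2 ⊕ 1 = 3.
A winning move leaves total XOR = 0, i.e. changes one component's Grundy value g to g ⊕ X where X is the current total.
Heap A: need g' = 2⊕3 = 1. Options: 25−5→G=1, 25−8→G=0. Hits: 1.
Heap B: need g' = 1⊕3 = 2. Options: 22−5→G=0, 22−8→G=0. Hits: 0.

1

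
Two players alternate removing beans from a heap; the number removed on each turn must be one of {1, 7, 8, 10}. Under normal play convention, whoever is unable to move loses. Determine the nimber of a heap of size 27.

2

G(0) = 0
G(1) = mex{0} = 1
G(2) = mex{1} = 0
G(3) = mex{0} = 1
G(4) = mex{1} = 0
G(5) = mex{0} = 1
G(6) = mex{1} = 0
G(7) = mex{0,0} = 1
G(8) = mex{1,1,0} = 2
G(9) = mex{2,0,1} = 3
G(10) = mex{3,1,0,0} = 2
G(11) = mex{2,0,1,1} = 3
G(12) = mex{3,1,0,0} = 2
G(13) = mex{2,0,1,1} = 3
G(14) = mex{3,1,0,0} = 2
G(15) = mex{2,2,1,1} = 0
G(16) = mex{0,3,2,0} = 1
G(17) = mex{1,2,3,1} = 0
G(18) = mex{0,3,2,2} = 1
G(19) = mex{1,2,3,3} = 0
G(20) = mex{0,3,2,2} = 1
G(21) = mex{1,2,3,3} = 0
G(22) = mex{0,0,2,2} = 1
G(23) = mex{1,1,0,3} = 2
G(24) = mex{2,0,1,2} = 3
G(25) = mex{3,1,0,0} = 2
G(26) = mex{2,0,1,1} = 3
G(27) = mex{3,1,0,0} = 2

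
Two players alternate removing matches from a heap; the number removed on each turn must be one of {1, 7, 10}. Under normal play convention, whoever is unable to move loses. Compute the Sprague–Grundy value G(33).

n :  0  1  2  3  4  5  6  7  8  9 10 11 12 13 14 15 16 17 18 19 20 21 22 23 24 25 26 27 28 29 30 31 32 33
G :  0  1  0  1  0  1  0  1  0  1  2  3  2  3  2  3  2  0  1  0  1  0  1  0  1  0  1  2  3  2  3  2  3  2

2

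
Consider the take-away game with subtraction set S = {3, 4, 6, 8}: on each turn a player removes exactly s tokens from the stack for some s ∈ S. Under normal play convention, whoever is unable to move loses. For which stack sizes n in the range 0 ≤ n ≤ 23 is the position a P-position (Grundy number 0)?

n :  0  1  2  3  4  5  6  7  8  9 10 11 12 13 14 15 16 17 18 19 20 21 22 23
G :  0  0  0  1  1  1  2  2  2  3  3  0  0  0  1  1  1  2  2  2  3  3  0  0
P-positions are exactly the n with G(n) = 0.

0, 1, 2, 11, 12, 13, 22, 23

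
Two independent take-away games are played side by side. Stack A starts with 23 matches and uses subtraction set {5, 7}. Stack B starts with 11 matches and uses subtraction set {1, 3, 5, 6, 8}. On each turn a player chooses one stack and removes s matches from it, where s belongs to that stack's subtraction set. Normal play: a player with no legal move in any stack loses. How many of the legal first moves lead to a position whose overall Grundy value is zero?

Stack A, S = {5, 7}:
G(0) = 0
G(1) = mex{} = 0
G(2) = mex{} = 0
G(3) = mex{} = 0
G(4) = mex{} = 0
G(5) = mex{0} = 1
G(6) = mex{0} = 1
G(7) = mex{0,0} = 1
G(8) = mex{0,0} = 1
G(9) = mex{0,0} = 1
G(10) = mex{1,0} = 2
G(11) = mex{1,0} = 2
G(12) = mex{1,1} = 0
G(13) = mex{1,1} = 0
G(14) = mex{1,1} = 0
G(15) = mex{2,1} = 0
G(16) = mex{2,1} = 0
G(17) = mex{0,2} = 1
G(18) = mex{0,2} = 1
G(19) = mex{0,0} = 1
G(20) = mex{0,0} = 1
G(21) = mex{0,0} = 1
G(22) = mex{1,0} = 2
G(23) = mex{1,0} = 2
G_A(23) = 2.
Stack B, S = {1, 3, 5, 6, 8}:
n :  0  1  2  3  4  5  6  7  8  9 10 11
G :  0  1  0  1  0  1  2  3  2  3  2  0
G_B(11) = 0.
Combined Grundy value = 2 ⊕ 0 = 2.
A winning move leaves total XOR = 0, i.e. changes one component's Grundy value g to g ⊕ X where X is the current total.
Stack A: need g' = 2⊕2 = 0. Options: 23−5→G=1, 23−7→G=0. Hits: 1.
Stack B: need g' = 0⊕2 = 2. Options: 11−1→G=2, 11−3→G=2, 11−5→G=2, 11−6→G=1, 11−8→G=1. Hits: 3.

4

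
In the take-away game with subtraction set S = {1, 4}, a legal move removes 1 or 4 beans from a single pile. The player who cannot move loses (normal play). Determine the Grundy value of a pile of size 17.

0

n :  0  1  2  3  4  5  6  7  8  9 10 11 12 13 14 15 16 17
G :  0  1  0  1  2  0  1  0  1  2  0  1  0  1  2  0  1  0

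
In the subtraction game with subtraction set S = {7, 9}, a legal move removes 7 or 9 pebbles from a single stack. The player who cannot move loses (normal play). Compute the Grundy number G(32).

0

n :  0  1  2  3  4  5  6  7  8  9 10 11 12 13 14 15 16 17 18 19 20 21 22 23 24 25 26 27 28 29 30 31 32
G :  0  0  0  0  0  0  0  1  1  1  1  1  1  1  2  2  0  0  0  0  0  0  0  1  1  1  1  1  1  1  2  2  0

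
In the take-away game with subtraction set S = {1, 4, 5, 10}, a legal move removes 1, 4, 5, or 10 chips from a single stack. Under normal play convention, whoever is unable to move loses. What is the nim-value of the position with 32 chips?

G(0) = 0
G(1) = mex{0} = 1
G(2) = mex{1} = 0
G(3) = mex{0} = 1
G(4) = mex{1,0} = 2
G(5) = mex{2,1,0} = 3
G(6) = mex{3,0,1} = 2
G(7) = mex{2,1,0} = 3
G(8) = mex{3,2,1} = 0
G(9) = mex{0,3,2} = 1
G(10) = mex{1,2,3,0} = 4
G(11) = mex{4,3,2,1} = 0
G(12) = mex{0,0,3,0} = 1
G(13) = mex{1,1,0,1} = 2
G(14) = mex{2,4,1,2} = 0
G(15) = mex{0,0,4,3} = 1
G(16) = mex{1,1,0,2} = 3
G(17) = mex{3,2,1,3} = 0
G(18) = mex{0,0,2,0} = 1
G(19) = mex{1,1,0,1} = 2
G(20) = mex{2,3,1,4} = 0
G(21) = mex{0,0,3,0} = 1
G(22) = mex{1,1,0,1} = 2
G(23) = mex{2,2,1,2} = 0
G(24) = mex{0,0,2,0} = 1
G(25) = mex{1,1,0,1} = 2
G(26) = mex{2,2,1,3} = 0
G(27) = mex{0,0,2,0} = 1
G(28) = mex{1,1,0,1} = 2
G(29) = mex{2,2,1,2} = 0
G(30) = mex{0,0,2,0} = 1
G(31) = mex{1,1,0,1} = 2
G(32) = mex{2,2,1,2} = 0

0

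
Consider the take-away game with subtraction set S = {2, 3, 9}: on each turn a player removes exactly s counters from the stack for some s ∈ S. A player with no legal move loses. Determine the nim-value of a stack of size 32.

n :  0  1  2  3  4  5  6  7  8  9 10 11 12 13 14 15 16 17 18 19 20 21 22 23 24 25 26 27 28 29 30 31 32
G :  0  0  1  1  2  0  0  1  1  2  2  0  0  1  1  2  0  0  1  1  2  2  0  0  1  1  2  0  0  1  1  2  2

2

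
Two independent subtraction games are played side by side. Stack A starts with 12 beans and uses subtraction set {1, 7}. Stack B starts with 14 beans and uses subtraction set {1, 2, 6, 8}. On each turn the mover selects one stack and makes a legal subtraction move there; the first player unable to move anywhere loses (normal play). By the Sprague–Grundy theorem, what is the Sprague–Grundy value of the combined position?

0

Stack A, S = {1, 7}:
G(0) = 0
G(1) = mex{0} = 1
G(2) = mex{1} = 0
G(3) = mex{0} = 1
G(4) = mex{1} = 0
G(5) = mex{0} = 1
G(6) = mex{1} = 0
G(7) = mex{0,0} = 1
G(8) = mex{1,1} = 0
G(9) = mex{0,0} = 1
G(10) = mex{1,1} = 0
G(11) = mex{0,0} = 1
G(12) = mex{1,1} = 0
G_A(12) = 0.
Stack B, S = {1, 2, 6, 8}:
G(0) = 0
G(1) = mex{0} = 1
G(2) = mex{1,0} = 2
G(3) = mex{2,1} = 0
G(4) = mex{0,2} = 1
G(5) = mex{1,0} = 2
G(6) = mex{2,1,0} = 3
G(7) = mex{3,2,1} = 0
G(8) = mex{0,3,2,0} = 1
G(9) = mex{1,0,0,1} = 2
G(10) = mex{2,1,1,2} = 0
G(11) = mex{0,2,2,0} = 1
G(12) = mex{1,0,3,1} = 2
G(13) = mex{2,1,0,2} = 3
G(14) = mex{3,2,1,3} = 0
G_B(14) = 0.
Combined Grundy value = 0 ⊕ 0 = 0.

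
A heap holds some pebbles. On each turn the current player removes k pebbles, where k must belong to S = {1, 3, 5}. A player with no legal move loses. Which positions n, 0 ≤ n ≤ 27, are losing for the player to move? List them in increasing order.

G(0) = 0
G(1) = mex{0} = 1
G(2) = mex{1} = 0
G(3) = mex{0,0} = 1
G(4) = mex{1,1} = 0
G(5) = mex{0,0,0} = 1
G(6) = mex{1,1,1} = 0
G(7) = mex{0,0,0} = 1
G(8) = mex{1,1,1} = 0
G(9) = mex{0,0,0} = 1
G(10) = mex{1,1,1} = 0
G(11) = mex{0,0,0} = 1
G(12) = mex{1,1,1} = 0
G(13) = mex{0,0,0} = 1
G(14) = mex{1,1,1} = 0
G(15) = mex{0,0,0} = 1
G(16) = mex{1,1,1} = 0
G(17) = mex{0,0,0} = 1
G(18) = mex{1,1,1} = 0
G(19) = mex{0,0,0} = 1
G(20) = mex{1,1,1} = 0
G(21) = mex{0,0,0} = 1
G(22) = mex{1,1,1} = 0
G(23) = mex{0,0,0} = 1
G(24) = mex{1,1,1} = 0
G(25) = mex{0,0,0} = 1
G(26) = mex{1,1,1} = 0
G(27) = mex{0,0,0} = 1
P-positions are exactly the n with G(n) = 0.

0, 2, 4, 6, 8, 10, 12, 14, 16, 18, 20, 22, 24, 26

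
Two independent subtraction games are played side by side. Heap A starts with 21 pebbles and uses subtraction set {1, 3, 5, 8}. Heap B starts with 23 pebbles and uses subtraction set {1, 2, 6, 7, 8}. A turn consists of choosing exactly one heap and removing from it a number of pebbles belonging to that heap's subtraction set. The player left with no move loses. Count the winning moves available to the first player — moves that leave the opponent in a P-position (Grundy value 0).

1

Heap A, S = {1, 3, 5, 8}:
n :  0  1  2  3  4  5  6  7  8  9 10 11 12 13 14 15 16 17 18 19 20 21
G :  0  1  0  1  0  1  0  1  2  3  2  3  2  0  1  0  1  0  1  0  1  2
G_A(21) = 2.
Heap B, S = {1, 2, 6, 7, 8}:
G(0) = 0
G(1) = mex{0} = 1
G(2) = mex{1,0} = 2
G(3) = mex{2,1} = 0
G(4) = mex{0,2} = 1
G(5) = mex{1,0} = 2
G(6) = mex{2,1,0} = 3
G(7) = mex{3,2,1,0} = 4
G(8) = mex{4,3,2,1,0} = 5
G(9) = mex{5,4,0,2,1} = 3
G(10) = mex{3,5,1,0,2} = 4
G(11) = mex{4,3,2,1,0} = 5
G(12) = mex{5,4,3,2,1} = 0
G(13) = mex{0,5,4,3,2} = 1
G(14) = mex{1,0,5,4,3} = 2
G(15) = mex{2,1,3,5,4} = 0
G(16) = mex{0,2,4,3,5} = 1
G(17) = mex{1,0,5,4,3} = 2
G(18) = mex{2,1,0,5,4} = 3
G(19) = mex{3,2,1,0,5} = 4
G(20) = mex{4,3,2,1,0} = 5
G(21) = mex{5,4,0,2,1} = 3
G(22) = mex{3,5,1,0,2} = 4
G(23) = mex{4,3,2,1,0} = 5
G_B(23) = 5.
Combined Grundy value = 2 ⊕ 5 = 7.
A winning move leaves total XOR = 0, i.e. changes one component's Grundy value g to g ⊕ X where X is the current total.
Heap A: need g' = 2⊕7 = 5. Options: 21−1→G=1, 21−3→G=1, 21−5→G=1, 21−8→G=0. Hits: 0.
Heap B: need g' = 5⊕7 = 2. Options: 23−1→G=4, 23−2→G=3, 23−6→G=2, 23−7→G=1, 23−8→G=0. Hits: 1.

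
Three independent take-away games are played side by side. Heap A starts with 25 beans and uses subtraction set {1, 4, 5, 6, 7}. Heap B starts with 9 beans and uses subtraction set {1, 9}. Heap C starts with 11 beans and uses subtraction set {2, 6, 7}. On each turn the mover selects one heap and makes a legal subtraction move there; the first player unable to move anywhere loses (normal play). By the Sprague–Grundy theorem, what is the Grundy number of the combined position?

Heap A, S = {1, 4, 5, 6, 7}:
G(0) = 0
G(1) = mex{0} = 1
G(2) = mex{1} = 0
G(3) = mex{0} = 1
G(4) = mex{1,0} = 2
G(5) = mex{2,1,0} = 3
G(6) = mex{3,0,1,0} = 2
G(7) = mex{2,1,0,1,0} = 3
G(8) = mex{3,2,1,0,1} = 4
G(9) = mex{4,3,2,1,0} = 5
G(10) = mex{5,2,3,2,1} = 0
G(11) = mex{0,3,2,3,2} = 1
G(12) = mex{1,4,3,2,3} = 0
G(13) = mex{0,5,4,3,2} = 1
G(14) = mex{1,0,5,4,3} = 2
G(15) = mex{2,1,0,5,4} = 3
G(16) = mex{3,0,1,0,5} = 2
G(17) = mex{2,1,0,1,0} = 3
G(18) = mex{3,2,1,0,1} = 4
G(19) = mex{4,3,2,1,0} = 5
G(20) = mex{5,2,3,2,1} = 0
G(21) = mex{0,3,2,3,2} = 1
G(22) = mex{1,4,3,2,3} = 0
G(23) = mex{0,5,4,3,2} = 1
G(24) = mex{1,0,5,4,3} = 2
G(25) = mex{2,1,0,5,4} = 3
G_A(25) = 3.
Heap B, S = {1, 9}:
n : 0 1 2 3 4 5 6 7 8 9
G : 0 1 0 1 0 1 0 1 0 1
G_B(9) = 1.
Heap C, S = {2, 6, 7}:
n :  0  1  2  3  4  5  6  7  8  9 10 11
G :  0  0  1  1  0  0  1  1  2  0  3  1
G_C(11) = 1.
Combined Grundy value = 3 ⊕ 1 ⊕ 1 = 3.

3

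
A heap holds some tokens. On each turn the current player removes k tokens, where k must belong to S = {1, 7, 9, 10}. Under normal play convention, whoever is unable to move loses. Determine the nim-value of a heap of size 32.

3

G(0) = 0
G(1) = mex{0} = 1
G(2) = mex{1} = 0
G(3) = mex{0} = 1
G(4) = mex{1} = 0
G(5) = mex{0} = 1
G(6) = mex{1} = 0
G(7) = mex{0,0} = 1
G(8) = mex{1,1} = 0
G(9) = mex{0,0,0} = 1
G(10) = mex{1,1,1,0} = 2
G(11) = mex{2,0,0,1} = 3
G(12) = mex{3,1,1,0} = 2
G(13) = mex{2,0,0,1} = 3
G(14) = mex{3,1,1,0} = 2
G(15) = mex{2,0,0,1} = 3
G(16) = mex{3,1,1,0} = 2
G(17) = mex{2,2,0,1} = 3
G(18) = mex{3,3,1,0} = 2
G(19) = mex{2,2,2,1} = 0
G(20) = mex{0,3,3,2} = 1
G(21) = mex{1,2,2,3} = 0
G(22) = mex{0,3,3,2} = 1
G(23) = mex{1,2,2,3} = 0
G(24) = mex{0,3,3,2} = 1
G(25) = mex{1,2,2,3} = 0
G(26) = mex{0,0,3,2} = 1
G(27) = mex{1,1,2,3} = 0
G(28) = mex{0,0,0,2} = 1
G(29) = mex{1,1,1,0} = 2
G(30) = mex{2,0,0,1} = 3
G(31) = mex{3,1,1,0} = 2
G(32) = mex{2,0,0,1} = 3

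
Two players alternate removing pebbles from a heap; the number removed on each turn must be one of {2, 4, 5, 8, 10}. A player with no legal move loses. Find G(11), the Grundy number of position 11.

2

n :  0  1  2  3  4  5  6  7  8  9 10 11
G :  0  0  1  1  2  2  3  0  4  1  5  2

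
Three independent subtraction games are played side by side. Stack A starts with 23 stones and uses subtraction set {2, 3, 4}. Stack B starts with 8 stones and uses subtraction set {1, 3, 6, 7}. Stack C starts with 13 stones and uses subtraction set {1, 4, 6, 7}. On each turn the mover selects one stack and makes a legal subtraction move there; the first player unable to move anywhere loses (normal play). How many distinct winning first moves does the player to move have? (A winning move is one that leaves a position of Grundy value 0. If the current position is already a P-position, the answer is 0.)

0

Stack A, S = {2, 3, 4}:
G(0) = 0
G(1) = mex{} = 0
G(2) = mex{0} = 1
G(3) = mex{0,0} = 1
G(4) = mex{1,0,0} = 2
G(5) = mex{1,1,0} = 2
G(6) = mex{2,1,1} = 0
G(7) = mex{2,2,1} = 0
G(8) = mex{0,2,2} = 1
G(9) = mex{0,0,2} = 1
G(10) = mex{1,0,0} = 2
G(11) = mex{1,1,0} = 2
G(12) = mex{2,1,1} = 0
G(13) = mex{2,2,1} = 0
G(14) = mex{0,2,2} = 1
G(15) = mex{0,0,2} = 1
G(16) = mex{1,0,0} = 2
G(17) = mex{1,1,0} = 2
G(18) = mex{2,1,1} = 0
G(19) = mex{2,2,1} = 0
G(20) = mex{0,2,2} = 1
G(21) = mex{0,0,2} = 1
G(22) = mex{1,0,0} = 2
G(23) = mex{1,1,0} = 2
G_A(23) = 2.
Stack B, S = {1, 3, 6, 7}:
n : 0 1 2 3 4 5 6 7 8
G : 0 1 0 1 0 1 2 3 2
G_B(8) = 2.
Stack C, S = {1, 4, 6, 7}:
G(0) = 0
G(1) = mex{0} = 1
G(2) = mex{1} = 0
G(3) = mex{0} = 1
G(4) = mex{1,0} = 2
G(5) = mex{2,1} = 0
G(6) = mex{0,0,0} = 1
G(7) = mex{1,1,1,0} = 2
G(8) = mex{2,2,0,1} = 3
G(9) = mex{3,0,1,0} = 2
G(10) = mex{2,1,2,1} = 0
G(11) = mex{0,2,0,2} = 1
G(12) = mex{1,3,1,0} = 2
G(13) = mex{2,2,2,1} = 0
G_C(13) = 0.
Combined Grundy value = 2 ⊕ 2 ⊕ 0 = 0.
A winning move leaves total XOR = 0, i.e. changes one component's Grundy value g to g ⊕ X where X is the current total.
Stack A: target g' = 2⊕0 = 2, but every legal move changes the Grundy value (mex property), so 0 moves.
Stack B: target g' = 2⊕0 = 2, but every legal move changes the Grundy value (mex property), so 0 moves.
Stack C: target g' = 0⊕0 = 0, but every legal move changes the Grundy value (mex property), so 0 moves.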